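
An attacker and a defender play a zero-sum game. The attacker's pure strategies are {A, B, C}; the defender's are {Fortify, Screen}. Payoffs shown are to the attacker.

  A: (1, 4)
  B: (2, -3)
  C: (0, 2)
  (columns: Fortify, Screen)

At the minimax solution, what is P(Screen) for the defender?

1/8

Row minima: A → 1, B → -3, C → 0; maximin = 1.
Column maxima: Fortify → 2, Screen → 4; minimax = 2.
1 ≠ 2, so there is no saddle point; optimal play is mixed.
C is strictly dominated by A, so the attacker never plays it.
On the remaining 2×2 (A, B vs Fortify, Screen):
Let the attacker play A with probability p. Expected payoff against Fortify: 1p + 2(1−p) = −p + 2; against Screen: 4p + (-3)(1−p) = 7p − 3.
Setting these equal: −p + 2 = 7p − 3 ⇒ −8p = -5 ⇒ p = 5/8, and the value is (-1)·(5/8) + 2 = 11/8.
For the defender: with q = P(Fortify), equating A's and B's payoffs gives −3q + 4 = 5q − 3 ⇒ q = 7/8.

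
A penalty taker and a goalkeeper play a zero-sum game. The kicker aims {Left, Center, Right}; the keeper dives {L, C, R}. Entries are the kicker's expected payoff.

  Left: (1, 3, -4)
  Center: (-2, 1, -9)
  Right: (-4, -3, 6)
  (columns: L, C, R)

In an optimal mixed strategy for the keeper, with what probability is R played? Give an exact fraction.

1/3

Row minima: Left → -4, Center → -9, Right → -4; maximin = -4.
Column maxima: L → 1, C → 3, R → 6; minimax = 1.
-4 ≠ 1, so there is no saddle point; optimal play is mixed.
Center is strictly dominated by Left, so the kicker never plays it.
C is strictly dominated by L (it gives the kicker strictly more in every row), so the keeper never plays it.
On the remaining 2×2 (Left, Right vs L, R):
Let the kicker play Left with probability p. Expected payoff against L: 1p + (-4)(1−p) = 5p − 4; against R: (-4)p + 6(1−p) = −10p + 6.
Setting these equal: 5p − 4 = −10p + 6 ⇒ 15p = 10 ⇒ p = 2/3, and the value is (5)·(2/3) − 4 = -2/3.
For the keeper: with q = P(L), equating Left's and Right's payoffs gives 5q − 4 = −10q + 6 ⇒ q = 2/3.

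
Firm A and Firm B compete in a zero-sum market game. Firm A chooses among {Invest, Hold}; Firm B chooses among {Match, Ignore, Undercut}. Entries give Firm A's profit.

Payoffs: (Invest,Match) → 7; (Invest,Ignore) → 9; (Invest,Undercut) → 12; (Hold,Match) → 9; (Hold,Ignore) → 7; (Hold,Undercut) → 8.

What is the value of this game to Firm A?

8

Row minima: Invest → 7, Hold → 7; maximin = 7.
Column maxima: Match → 9, Ignore → 9, Undercut → 12; minimax = 9.
7 ≠ 9, so there is no saddle point; optimal play is mixed.
Undercut is strictly dominated by Ignore (it gives Firm A strictly more in every row), so Firm B never plays it.
On the remaining 2×2 (Invest, Hold vs Match, Ignore):
Let Firm A play Invest with probability p. Expected payoff against Match: 7p + 9(1−p) = −2p + 9; against Ignore: 9p + 7(1−p) = 2p + 7.
Setting these equal: −2p + 9 = 2p + 7 ⇒ −4p = -2 ⇒ p = 1/2, and the value is (-2)·(1/2) + 9 = 8.
For Firm B: with q = P(Match), equating Invest's and Hold's payoffs gives −2q + 9 = 2q + 7 ⇒ q = 1/2.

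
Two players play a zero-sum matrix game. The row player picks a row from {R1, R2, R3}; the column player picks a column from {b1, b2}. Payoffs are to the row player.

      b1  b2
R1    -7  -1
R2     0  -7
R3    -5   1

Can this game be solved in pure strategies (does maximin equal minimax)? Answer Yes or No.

No

Row minima: R1 → -7, R2 → -7, R3 → -5; maximin = -5.
Column maxima: b1 → 0, b2 → 1; minimax = 0.
-5 ≠ 0, so no pure-strategy equilibrium exists.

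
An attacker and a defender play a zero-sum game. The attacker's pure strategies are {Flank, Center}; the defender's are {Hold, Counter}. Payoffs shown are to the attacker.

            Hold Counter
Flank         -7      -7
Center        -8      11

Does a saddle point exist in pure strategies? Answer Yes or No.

Yes

Row minima: Flank → -7, Center → -8; maximin = -7.
Column maxima: Hold → -7, Counter → 11; minimax = -7.
maximin = minimax = -7, so a saddle point exists.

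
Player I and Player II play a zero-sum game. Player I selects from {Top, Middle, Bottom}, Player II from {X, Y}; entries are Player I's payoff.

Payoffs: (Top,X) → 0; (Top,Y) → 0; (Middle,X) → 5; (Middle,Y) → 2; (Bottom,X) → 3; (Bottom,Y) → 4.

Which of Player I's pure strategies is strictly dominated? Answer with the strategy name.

Top

Middle gives a strictly higher payoff than Top against every column: 5 > 0, 2 > 0.
So Top is strictly dominated and Player I never plays it.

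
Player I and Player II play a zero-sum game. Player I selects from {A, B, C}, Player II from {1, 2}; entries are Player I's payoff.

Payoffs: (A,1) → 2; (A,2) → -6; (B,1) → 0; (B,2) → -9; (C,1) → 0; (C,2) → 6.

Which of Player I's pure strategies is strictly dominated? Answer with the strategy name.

A gives a strictly higher payoff than B against every column: 2 > 0, -6 > -9.
So B is strictly dominated and Player I never plays it.

B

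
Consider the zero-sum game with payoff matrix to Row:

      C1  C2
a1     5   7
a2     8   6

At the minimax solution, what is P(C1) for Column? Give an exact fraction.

1/4

Row minima: a1 → 5, a2 → 6; maximin = 6.
Column maxima: C1 → 8, C2 → 7; minimax = 7.
6 ≠ 7, so there is no saddle point; optimal play is mixed.
Let Row play a1 with probability p. Expected payoff against C1: 5p + 8(1−p) = −3p + 8; against C2: 7p + 6(1−p) = p + 6.
Setting these equal: −3p + 8 = p + 6 ⇒ −4p = -2 ⇒ p = 1/2, and the value is (-3)·(1/2) + 8 = 13/2.
For Column: with q = P(C1), equating a1's and a2's payoffs gives −2q + 7 = 2q + 6 ⇒ q = 1/4.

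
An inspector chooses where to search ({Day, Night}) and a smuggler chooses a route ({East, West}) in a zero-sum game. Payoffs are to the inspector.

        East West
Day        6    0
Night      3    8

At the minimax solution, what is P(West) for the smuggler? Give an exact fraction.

3/11

Row minima: Day → 0, Night → 3; maximin = 3.
Column maxima: East → 6, West → 8; minimax = 6.
3 ≠ 6, so there is no saddle point; optimal play is mixed.
Let the inspector play Day with probability p. Expected payoff against East: 6p + 3(1−p) = 3p + 3; against West: 0p + 8(1−p) = −8p + 8.
Setting these equal: 3p + 3 = −8p + 8 ⇒ 11p = 5 ⇒ p = 5/11, and the value is (3)·(5/11) + 3 = 48/11.
For the smuggler: with q = P(East), equating Day's and Night's payoffs gives 6q = −5q + 8 ⇒ q = 8/11.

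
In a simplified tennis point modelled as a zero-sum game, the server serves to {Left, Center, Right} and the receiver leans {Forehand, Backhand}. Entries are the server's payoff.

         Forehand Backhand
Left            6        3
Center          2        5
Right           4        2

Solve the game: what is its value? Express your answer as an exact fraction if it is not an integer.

Row minima: Left → 3, Center → 2, Right → 2; maximin = 3.
Column maxima: Forehand → 6, Backhand → 5; minimax = 5.
3 ≠ 5, so there is no saddle point; optimal play is mixed.
Right is strictly dominated by Left, so the server never plays it.
On the remaining 2×2 (Left, Center vs Forehand, Backhand):
Let the server play Left with probability p. Expected payoff against Forehand: 6p + 2(1−p) = 4p + 2; against Backhand: 3p + 5(1−p) = −2p + 5.
Setting these equal: 4p + 2 = −2p + 5 ⇒ 6p = 3 ⇒ p = 1/2, and the value is (4)·(1/2) + 2 = 4.
For the receiver: with q = P(Forehand), equating Left's and Center's payoffs gives 3q + 3 = −3q + 5 ⇒ q = 1/3.

4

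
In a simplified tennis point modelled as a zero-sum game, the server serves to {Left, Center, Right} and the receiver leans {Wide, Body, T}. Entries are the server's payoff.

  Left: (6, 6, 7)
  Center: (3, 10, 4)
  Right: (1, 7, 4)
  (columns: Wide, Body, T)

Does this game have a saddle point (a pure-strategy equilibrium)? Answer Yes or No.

Row minima: Left → 6, Center → 3, Right → 1; maximin = 6.
Column maxima: Wide → 6, Body → 10, T → 7; minimax = 6.
maximin = minimax = 6, so a saddle point exists.

Yes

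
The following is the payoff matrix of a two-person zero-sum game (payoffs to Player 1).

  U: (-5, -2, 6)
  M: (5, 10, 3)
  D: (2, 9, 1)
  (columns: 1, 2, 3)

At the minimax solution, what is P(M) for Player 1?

Row minima: U → -5, M → 3, D → 1; maximin = 3.
Column maxima: 1 → 5, 2 → 10, 3 → 6; minimax = 5.
3 ≠ 5, so there is no saddle point; optimal play is mixed.
D is strictly dominated by M, so Player 1 never plays it.
2 is strictly dominated by 1 (it gives Player 1 strictly more in every row), so Player 2 never plays it.
On the remaining 2×2 (U, M vs 1, 3):
Let Player 1 play U with probability p. Expected payoff against 1: (-5)p + 5(1−p) = −10p + 5; against 3: 6p + 3(1−p) = 3p + 3.
Setting these equal: −10p + 5 = 3p + 3 ⇒ −13p = -2 ⇒ p = 2/13, and the value is (-10)·(2/13) + 5 = 45/13.
For Player 2: with q = P(1), equating U's and M's payoffs gives −11q + 6 = 2q + 3 ⇒ q = 3/13.

11/13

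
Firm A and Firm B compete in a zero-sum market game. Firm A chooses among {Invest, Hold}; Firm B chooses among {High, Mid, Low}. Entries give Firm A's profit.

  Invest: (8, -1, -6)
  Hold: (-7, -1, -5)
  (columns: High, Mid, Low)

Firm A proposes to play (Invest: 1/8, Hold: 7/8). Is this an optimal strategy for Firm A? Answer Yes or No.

Against High this mix gives (1/8)·8 + (7/8)·(-7) = -41/8.
Against Mid this mix gives (1/8)·(-1) + (7/8)·(-1) = -1.
Against Low this mix gives (1/8)·(-6) + (7/8)·(-5) = -41/8.
All of Firm B's active replies (High, Low) yield -41/8, and no column does worse for Firm A. The mix makes Firm B indifferent and guarantees -41/8, so it is optimal.

Yes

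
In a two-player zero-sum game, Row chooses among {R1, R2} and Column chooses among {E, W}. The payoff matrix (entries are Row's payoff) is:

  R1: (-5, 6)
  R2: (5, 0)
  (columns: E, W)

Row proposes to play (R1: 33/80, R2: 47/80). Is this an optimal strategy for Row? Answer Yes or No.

Against E this mix gives (33/80)·(-5) + (47/80)·5 = 7/8.
Against W this mix gives (33/80)·6 + (47/80)·0 = 99/40.
Column will play E, holding Row to 7/8. Shifting weight toward the row that does better against E would raise this floor (the equalizing mix achieves 15/8 against both E and W), so the proposed strategy is not optimal.

No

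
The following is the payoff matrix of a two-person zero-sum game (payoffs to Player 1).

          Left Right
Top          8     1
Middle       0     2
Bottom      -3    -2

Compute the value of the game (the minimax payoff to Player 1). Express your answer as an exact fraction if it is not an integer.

16/9

Row minima: Top → 1, Middle → 0, Bottom → -3; maximin = 1.
Column maxima: Left → 8, Right → 2; minimax = 2.
1 ≠ 2, so there is no saddle point; optimal play is mixed.
Bottom is strictly dominated by Top, so Player 1 never plays it.
On the remaining 2×2 (Top, Middle vs Left, Right):
Let Player 1 play Top with probability p. Expected payoff against Left: 8p + 0(1−p) = 8p; against Right: 1p + 2(1−p) = −p + 2.
Setting these equal: 8p = −p + 2 ⇒ 9p = 2 ⇒ p = 2/9, and the value is (8)·(2/9) = 16/9.
For Player 2: with q = P(Left), equating Top's and Middle's payoffs gives 7q + 1 = −2q + 2 ⇒ q = 1/9.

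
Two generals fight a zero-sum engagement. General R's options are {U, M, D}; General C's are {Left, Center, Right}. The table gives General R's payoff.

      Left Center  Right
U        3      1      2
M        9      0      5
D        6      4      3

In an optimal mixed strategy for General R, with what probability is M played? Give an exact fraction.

1/6

Row minima: U → 1, M → 0, D → 3; maximin = 3.
Column maxima: Left → 9, Center → 4, Right → 5; minimax = 4.
3 ≠ 4, so there is no saddle point; optimal play is mixed.
U is strictly dominated by D, so General R never plays it.
Left is strictly dominated by Center (it gives General R strictly more in every row), so General C never plays it.
On the remaining 2×2 (M, D vs Center, Right):
Let General R play M with probability p. Expected payoff against Center: 0p + 4(1−p) = −4p + 4; against Right: 5p + 3(1−p) = 2p + 3.
Setting these equal: −4p + 4 = 2p + 3 ⇒ −6p = -1 ⇒ p = 1/6, and the value is (-4)·(1/6) + 4 = 10/3.
For General C: with q = P(Center), equating M's and D's payoffs gives −5q + 5 = q + 3 ⇒ q = 1/3.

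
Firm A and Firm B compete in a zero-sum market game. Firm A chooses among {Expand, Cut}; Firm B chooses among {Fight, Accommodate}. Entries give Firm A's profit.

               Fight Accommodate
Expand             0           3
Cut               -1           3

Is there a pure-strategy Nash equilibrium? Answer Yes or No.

Row minima: Expand → 0, Cut → -1; maximin = 0.
Column maxima: Fight → 0, Accommodate → 3; minimax = 0.
maximin = minimax = 0, so a saddle point exists.

Yes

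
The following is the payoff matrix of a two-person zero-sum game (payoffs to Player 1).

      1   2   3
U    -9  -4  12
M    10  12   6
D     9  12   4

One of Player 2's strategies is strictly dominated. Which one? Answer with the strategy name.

1 holds Player 1's payoff strictly below 2 in every row: -9 < -4, 10 < 12, 9 < 12.
So 2 is strictly dominated for Player 2.

2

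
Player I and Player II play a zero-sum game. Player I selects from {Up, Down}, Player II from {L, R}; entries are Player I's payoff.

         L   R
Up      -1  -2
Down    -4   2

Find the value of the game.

Row minima: Up → -2, Down → -4; maximin = -2.
Column maxima: L → -1, R → 2; minimax = -1.
-2 ≠ -1, so there is no saddle point; optimal play is mixed.
Let Player I play Up with probability p. Expected payoff against L: (-1)p + (-4)(1−p) = 3p − 4; against R: (-2)p + 2(1−p) = −4p + 2.
Setting these equal: 3p − 4 = −4p + 2 ⇒ 7p = 6 ⇒ p = 6/7, and the value is (3)·(6/7) − 4 = -10/7.
For Player II: with q = P(L), equating Up's and Down's payoffs gives q − 2 = −6q + 2 ⇒ q = 4/7.

-10/7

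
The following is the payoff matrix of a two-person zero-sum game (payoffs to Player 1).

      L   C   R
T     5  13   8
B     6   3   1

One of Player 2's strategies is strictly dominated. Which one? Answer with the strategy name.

R holds Player 1's payoff strictly below C in every row: 8 < 13, 1 < 3.
So C is strictly dominated for Player 2.

C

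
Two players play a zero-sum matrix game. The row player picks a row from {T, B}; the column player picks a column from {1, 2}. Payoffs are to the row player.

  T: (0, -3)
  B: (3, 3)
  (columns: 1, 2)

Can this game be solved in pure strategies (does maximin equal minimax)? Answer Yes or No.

Yes

Row minima: T → -3, B → 3; maximin = 3.
Column maxima: 1 → 3, 2 → 3; minimax = 3.
maximin = minimax = 3, so a saddle point exists.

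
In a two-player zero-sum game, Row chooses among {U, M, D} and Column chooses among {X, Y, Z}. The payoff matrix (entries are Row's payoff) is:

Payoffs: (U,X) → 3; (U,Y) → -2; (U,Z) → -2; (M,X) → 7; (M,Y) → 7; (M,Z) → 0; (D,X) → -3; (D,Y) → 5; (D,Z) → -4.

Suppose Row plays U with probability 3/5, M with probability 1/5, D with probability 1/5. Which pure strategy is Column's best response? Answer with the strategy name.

Z

If Column plays X, Row's expected payoff is (3/5)·3 + (1/5)·7 + (1/5)·(-3) = 13/5.
If Column plays Y, Row's expected payoff is (3/5)·(-2) + (1/5)·7 + (1/5)·5 = 6/5.
If Column plays Z, Row's expected payoff is (3/5)·(-2) + (1/5)·0 + (1/5)·(-4) = -2.
Column minimizes Row's payoff; the smallest is -2, so the best response is Z.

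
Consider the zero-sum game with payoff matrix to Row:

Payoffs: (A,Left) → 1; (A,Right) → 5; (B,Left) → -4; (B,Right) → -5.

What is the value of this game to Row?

Row minima: A → 1, B → -5; maximin = 1.
Column maxima: Left → 1, Right → 5; minimax = 1.
Since maximin = minimax = 1, there is a saddle point and the value is 1.

1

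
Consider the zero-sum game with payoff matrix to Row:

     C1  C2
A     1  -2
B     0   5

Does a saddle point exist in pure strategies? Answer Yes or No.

Row minima: A → -2, B → 0; maximin = 0.
Column maxima: C1 → 1, C2 → 5; minimax = 1.
0 ≠ 1, so no pure-strategy equilibrium exists.

No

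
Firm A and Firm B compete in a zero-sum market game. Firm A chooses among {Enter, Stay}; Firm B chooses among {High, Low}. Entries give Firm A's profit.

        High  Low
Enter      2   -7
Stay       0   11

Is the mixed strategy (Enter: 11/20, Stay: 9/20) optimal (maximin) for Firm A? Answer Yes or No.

Against High this mix gives (11/20)·2 + (9/20)·0 = 11/10.
Against Low this mix gives (11/20)·(-7) + (9/20)·11 = 11/10.
All of Firm B's active replies (High, Low) yield 11/10, and no column does worse for Firm A. The mix makes Firm B indifferent and guarantees 11/10, so it is optimal.

Yes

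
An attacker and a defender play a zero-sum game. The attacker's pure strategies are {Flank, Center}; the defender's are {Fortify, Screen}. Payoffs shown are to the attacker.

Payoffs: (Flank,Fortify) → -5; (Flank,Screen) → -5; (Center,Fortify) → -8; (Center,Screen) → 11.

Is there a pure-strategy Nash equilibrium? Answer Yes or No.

Yes

Row minima: Flank → -5, Center → -8; maximin = -5.
Column maxima: Fortify → -5, Screen → 11; minimax = -5.
maximin = minimax = -5, so a saddle point exists.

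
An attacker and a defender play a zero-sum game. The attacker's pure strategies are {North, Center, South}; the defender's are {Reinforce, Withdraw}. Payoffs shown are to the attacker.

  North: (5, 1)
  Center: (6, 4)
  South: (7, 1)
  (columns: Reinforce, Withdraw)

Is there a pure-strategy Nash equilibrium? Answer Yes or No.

Row minima: North → 1, Center → 4, South → 1; maximin = 4.
Column maxima: Reinforce → 7, Withdraw → 4; minimax = 4.
maximin = minimax = 4, so a saddle point exists.

Yes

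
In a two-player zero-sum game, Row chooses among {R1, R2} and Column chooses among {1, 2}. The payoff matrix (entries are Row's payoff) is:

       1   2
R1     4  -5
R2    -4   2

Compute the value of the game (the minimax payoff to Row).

-4/5

Row minima: R1 → -5, R2 → -4; maximin = -4.
Column maxima: 1 → 4, 2 → 2; minimax = 2.
-4 ≠ 2, so there is no saddle point; optimal play is mixed.
Let Row play R1 with probability p. Expected payoff against 1: 4p + (-4)(1−p) = 8p − 4; against 2: (-5)p + 2(1−p) = −7p + 2.
Setting these equal: 8p − 4 = −7p + 2 ⇒ 15p = 6 ⇒ p = 2/5, and the value is (8)·(2/5) − 4 = -4/5.
For Column: with q = P(1), equating R1's and R2's payoffs gives 9q − 5 = −6q + 2 ⇒ q = 7/15.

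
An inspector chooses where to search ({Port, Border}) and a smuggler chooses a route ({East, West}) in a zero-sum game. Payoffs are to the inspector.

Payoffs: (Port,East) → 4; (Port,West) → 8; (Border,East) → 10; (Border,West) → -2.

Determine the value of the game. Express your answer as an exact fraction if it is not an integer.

11/2

Row minima: Port → 4, Border → -2; maximin = 4.
Column maxima: East → 10, West → 8; minimax = 8.
4 ≠ 8, so there is no saddle point; optimal play is mixed.
Let the inspector play Port with probability p. Expected payoff against East: 4p + 10(1−p) = −6p + 10; against West: 8p + (-2)(1−p) = 10p − 2.
Setting these equal: −6p + 10 = 10p − 2 ⇒ −16p = -12 ⇒ p = 3/4, and the value is (-6)·(3/4) + 10 = 11/2.
For the smuggler: with q = P(East), equating Port's and Border's payoffs gives −4q + 8 = 12q − 2 ⇒ q = 5/8.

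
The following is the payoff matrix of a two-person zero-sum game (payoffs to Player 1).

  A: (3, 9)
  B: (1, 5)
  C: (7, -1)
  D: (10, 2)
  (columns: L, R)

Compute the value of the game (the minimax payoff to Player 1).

6

Row minima: A → 3, B → 1, C → -1, D → 2; maximin = 3.
Column maxima: L → 10, R → 9; minimax = 9.
3 ≠ 9, so there is no saddle point; optimal play is mixed.
B is strictly dominated by A, so Player 1 never plays it.
C is strictly dominated by D, so Player 1 never plays it.
On the remaining 2×2 (A, D vs L, R):
Let Player 1 play A with probability p. Expected payoff against L: 3p + 10(1−p) = −7p + 10; against R: 9p + 2(1−p) = 7p + 2.
Setting these equal: −7p + 10 = 7p + 2 ⇒ −14p = -8 ⇒ p = 4/7, and the value is (-7)·(4/7) + 10 = 6.
For Player 2: with q = P(L), equating A's and D's payoffs gives −6q + 9 = 8q + 2 ⇒ q = 1/2.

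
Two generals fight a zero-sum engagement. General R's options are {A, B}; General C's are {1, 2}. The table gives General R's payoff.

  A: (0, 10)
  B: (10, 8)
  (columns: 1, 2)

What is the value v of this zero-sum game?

25/3

Row minima: A → 0, B → 8; maximin = 8.
Column maxima: 1 → 10, 2 → 10; minimax = 10.
8 ≠ 10, so there is no saddle point; optimal play is mixed.
Let General R play A with probability p. Expected payoff against 1: 0p + 10(1−p) = −10p + 10; against 2: 10p + 8(1−p) = 2p + 8.
Setting these equal: −10p + 10 = 2p + 8 ⇒ −12p = -2 ⇒ p = 1/6, and the value is (-10)·(1/6) + 10 = 25/3.
For General C: with q = P(1), equating A's and B's payoffs gives −10q + 10 = 2q + 8 ⇒ q = 1/6.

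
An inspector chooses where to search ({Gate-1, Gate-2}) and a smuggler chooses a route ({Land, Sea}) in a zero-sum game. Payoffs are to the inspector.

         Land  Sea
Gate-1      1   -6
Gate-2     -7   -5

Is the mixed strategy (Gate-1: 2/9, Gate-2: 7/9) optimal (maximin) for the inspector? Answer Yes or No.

Yes

Against Land this mix gives (2/9)·1 + (7/9)·(-7) = -47/9.
Against Sea this mix gives (2/9)·(-6) + (7/9)·(-5) = -47/9.
All of the smuggler's active replies (Land, Sea) yield -47/9, and no column does worse for the inspector. The mix makes the smuggler indifferent and guarantees -47/9, so it is optimal.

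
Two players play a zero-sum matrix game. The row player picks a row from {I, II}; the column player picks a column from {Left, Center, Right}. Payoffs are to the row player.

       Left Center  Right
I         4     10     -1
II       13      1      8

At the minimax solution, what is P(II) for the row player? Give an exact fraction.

11/18

Row minima: I → -1, II → 1; maximin = 1.
Column maxima: Left → 13, Center → 10, Right → 8; minimax = 8.
1 ≠ 8, so there is no saddle point; optimal play is mixed.
Left is strictly dominated by Right (it gives the row player strictly more in every row), so the column player never plays it.
On the remaining 2×2 (I, II vs Center, Right):
Let the row player play I with probability p. Expected payoff against Center: 10p + 1(1−p) = 9p + 1; against Right: (-1)p + 8(1−p) = −9p + 8.
Setting these equal: 9p + 1 = −9p + 8 ⇒ 18p = 7 ⇒ p = 7/18, and the value is (9)·(7/18) + 1 = 9/2.
For the column player: with q = P(Center), equating I's and II's payoffs gives 11q − 1 = −7q + 8 ⇒ q = 1/2.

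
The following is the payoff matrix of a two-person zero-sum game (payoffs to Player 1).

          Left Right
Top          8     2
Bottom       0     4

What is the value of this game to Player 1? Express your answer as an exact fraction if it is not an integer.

Row minima: Top → 2, Bottom → 0; maximin = 2.
Column maxima: Left → 8, Right → 4; minimax = 4.
2 ≠ 4, so there is no saddle point; optimal play is mixed.
Let Player 1 play Top with probability p. Expected payoff against Left: 8p + 0(1−p) = 8p; against Right: 2p + 4(1−p) = −2p + 4.
Setting these equal: 8p = −2p + 4 ⇒ 10p = 4 ⇒ p = 2/5, and the value is (8)·(2/5) = 16/5.
For Player 2: with q = P(Left), equating Top's and Bottom's payoffs gives 6q + 2 = −4q + 4 ⇒ q = 1/5.

16/5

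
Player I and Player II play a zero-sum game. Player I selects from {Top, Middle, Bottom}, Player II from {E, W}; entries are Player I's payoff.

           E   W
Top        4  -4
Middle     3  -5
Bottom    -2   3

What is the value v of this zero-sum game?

4/13

Row minima: Top → -4, Middle → -5, Bottom → -2; maximin = -2.
Column maxima: E → 4, W → 3; minimax = 3.
-2 ≠ 3, so there is no saddle point; optimal play is mixed.
Middle is strictly dominated by Top, so Player I never plays it.
On the remaining 2×2 (Top, Bottom vs E, W):
Let Player I play Top with probability p. Expected payoff against E: 4p + (-2)(1−p) = 6p − 2; against W: (-4)p + 3(1−p) = −7p + 3.
Setting these equal: 6p − 2 = −7p + 3 ⇒ 13p = 5 ⇒ p = 5/13, and the value is (6)·(5/13) − 2 = 4/13.
For Player II: with q = P(E), equating Top's and Bottom's payoffs gives 8q − 4 = −5q + 3 ⇒ q = 7/13.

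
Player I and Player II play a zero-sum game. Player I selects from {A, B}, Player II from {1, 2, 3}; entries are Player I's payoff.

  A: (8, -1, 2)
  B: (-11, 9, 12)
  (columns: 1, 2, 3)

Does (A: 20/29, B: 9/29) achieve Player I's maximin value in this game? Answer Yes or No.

Against 1 this mix gives (20/29)·8 + (9/29)·(-11) = 61/29.
Against 2 this mix gives (20/29)·(-1) + (9/29)·9 = 61/29.
Against 3 this mix gives (20/29)·2 + (9/29)·12 = 148/29.
All of Player II's active replies (1, 2) yield 61/29, and no column does worse for Player I. The mix makes Player II indifferent and guarantees 61/29, so it is optimal.

Yes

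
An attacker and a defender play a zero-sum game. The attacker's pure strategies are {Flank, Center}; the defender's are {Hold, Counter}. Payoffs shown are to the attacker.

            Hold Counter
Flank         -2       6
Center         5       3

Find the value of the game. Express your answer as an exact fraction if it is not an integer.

Row minima: Flank → -2, Center → 3; maximin = 3.
Column maxima: Hold → 5, Counter → 6; minimax = 5.
3 ≠ 5, so there is no saddle point; optimal play is mixed.
Let the attacker play Flank with probability p. Expected payoff against Hold: (-2)p + 5(1−p) = −7p + 5; against Counter: 6p + 3(1−p) = 3p + 3.
Setting these equal: −7p + 5 = 3p + 3 ⇒ −10p = -2 ⇒ p = 1/5, and the value is (-7)·(1/5) + 5 = 18/5.
For the defender: with q = P(Hold), equating Flank's and Center's payoffs gives −8q + 6 = 2q + 3 ⇒ q = 3/10.

18/5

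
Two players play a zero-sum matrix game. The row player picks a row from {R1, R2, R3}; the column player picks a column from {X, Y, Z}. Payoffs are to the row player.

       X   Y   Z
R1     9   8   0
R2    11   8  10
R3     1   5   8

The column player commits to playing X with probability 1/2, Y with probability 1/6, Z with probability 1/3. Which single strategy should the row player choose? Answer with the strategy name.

Expected payoff of R1: (1/2)·9 + (1/6)·8 + (1/3)·0 = 35/6.
Expected payoff of R2: (1/2)·11 + (1/6)·8 + (1/3)·10 = 61/6.
Expected payoff of R3: (1/2)·1 + (1/6)·5 + (1/3)·8 = 4.
The largest is 61/6, so the row player's best response is R2.

R2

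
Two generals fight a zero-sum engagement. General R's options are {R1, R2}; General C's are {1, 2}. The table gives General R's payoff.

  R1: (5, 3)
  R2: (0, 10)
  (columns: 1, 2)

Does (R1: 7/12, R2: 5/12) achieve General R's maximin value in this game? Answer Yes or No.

Against 1 this mix gives (7/12)·5 + (5/12)·0 = 35/12.
Against 2 this mix gives (7/12)·3 + (5/12)·10 = 71/12.
General C will play 1, holding General R to 35/12. Shifting weight toward the row that does better against 1 would raise this floor (the equalizing mix achieves 25/6 against both 1 and 2), so the proposed strategy is not optimal.

No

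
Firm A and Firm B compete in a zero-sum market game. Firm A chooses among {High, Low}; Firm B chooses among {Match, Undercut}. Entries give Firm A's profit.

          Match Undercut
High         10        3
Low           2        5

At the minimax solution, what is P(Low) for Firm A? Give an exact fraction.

Row minima: High → 3, Low → 2; maximin = 3.
Column maxima: Match → 10, Undercut → 5; minimax = 5.
3 ≠ 5, so there is no saddle point; optimal play is mixed.
Let Firm A play High with probability p. Expected payoff against Match: 10p + 2(1−p) = 8p + 2; against Undercut: 3p + 5(1−p) = −2p + 5.
Setting these equal: 8p + 2 = −2p + 5 ⇒ 10p = 3 ⇒ p = 3/10, and the value is (8)·(3/10) + 2 = 22/5.
For Firm B: with q = P(Match), equating High's and Low's payoffs gives 7q + 3 = −3q + 5 ⇒ q = 1/5.

7/10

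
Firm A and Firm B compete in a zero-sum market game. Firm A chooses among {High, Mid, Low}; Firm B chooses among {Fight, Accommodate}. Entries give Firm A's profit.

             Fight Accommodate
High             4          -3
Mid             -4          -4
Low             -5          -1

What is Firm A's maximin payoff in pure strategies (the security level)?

-3

Row minima: High → -3, Mid → -4, Low → -5.
The best of these is -3.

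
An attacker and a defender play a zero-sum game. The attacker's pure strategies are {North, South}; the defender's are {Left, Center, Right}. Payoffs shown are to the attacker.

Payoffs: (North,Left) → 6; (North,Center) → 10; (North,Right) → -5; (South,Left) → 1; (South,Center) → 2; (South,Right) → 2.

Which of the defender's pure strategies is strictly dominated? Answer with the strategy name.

Center

Left holds the attacker's payoff strictly below Center in every row: 6 < 10, 1 < 2.
So Center is strictly dominated for the defender.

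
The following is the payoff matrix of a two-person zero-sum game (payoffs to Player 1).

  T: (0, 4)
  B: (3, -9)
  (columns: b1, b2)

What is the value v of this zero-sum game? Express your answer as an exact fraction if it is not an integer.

Row minima: T → 0, B → -9; maximin = 0.
Column maxima: b1 → 3, b2 → 4; minimax = 3.
0 ≠ 3, so there is no saddle point; optimal play is mixed.
Let Player 1 play T with probability p. Expected payoff against b1: 0p + 3(1−p) = −3p + 3; against b2: 4p + (-9)(1−p) = 13p − 9.
Setting these equal: −3p + 3 = 13p − 9 ⇒ −16p = -12 ⇒ p = 3/4, and the value is (-3)·(3/4) + 3 = 3/4.
For Player 2: with q = P(b1), equating T's and B's payoffs gives −4q + 4 = 12q − 9 ⇒ q = 13/16.

3/4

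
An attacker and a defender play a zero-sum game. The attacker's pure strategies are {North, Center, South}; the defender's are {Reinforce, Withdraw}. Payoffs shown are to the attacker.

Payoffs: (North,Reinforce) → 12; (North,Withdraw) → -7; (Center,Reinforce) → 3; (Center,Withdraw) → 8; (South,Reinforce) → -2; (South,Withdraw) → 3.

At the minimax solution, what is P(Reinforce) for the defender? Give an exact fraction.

Row minima: North → -7, Center → 3, South → -2; maximin = 3.
Column maxima: Reinforce → 12, Withdraw → 8; minimax = 8.
3 ≠ 8, so there is no saddle point; optimal play is mixed.
South is strictly dominated by Center, so the attacker never plays it.
On the remaining 2×2 (North, Center vs Reinforce, Withdraw):
Let the attacker play North with probability p. Expected payoff against Reinforce: 12p + 3(1−p) = 9p + 3; against Withdraw: (-7)p + 8(1−p) = −15p + 8.
Setting these equal: 9p + 3 = −15p + 8 ⇒ 24p = 5 ⇒ p = 5/24, and the value is (9)·(5/24) + 3 = 39/8.
For the defender: with q = P(Reinforce), equating North's and Center's payoffs gives 19q − 7 = −5q + 8 ⇒ q = 5/8.

5/8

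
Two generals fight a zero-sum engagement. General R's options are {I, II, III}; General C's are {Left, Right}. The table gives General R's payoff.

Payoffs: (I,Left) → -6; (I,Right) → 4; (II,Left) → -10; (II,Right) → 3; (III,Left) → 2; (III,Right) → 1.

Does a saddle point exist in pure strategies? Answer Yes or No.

Row minima: I → -6, II → -10, III → 1; maximin = 1.
Column maxima: Left → 2, Right → 4; minimax = 2.
1 ≠ 2, so no pure-strategy equilibrium exists.

No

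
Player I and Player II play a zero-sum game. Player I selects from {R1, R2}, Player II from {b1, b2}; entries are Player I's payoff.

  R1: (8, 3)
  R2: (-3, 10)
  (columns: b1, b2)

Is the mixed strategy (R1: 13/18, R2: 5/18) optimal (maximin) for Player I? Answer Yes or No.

Yes

Against b1 this mix gives (13/18)·8 + (5/18)·(-3) = 89/18.
Against b2 this mix gives (13/18)·3 + (5/18)·10 = 89/18.
All of Player II's active replies (b1, b2) yield 89/18, and no column does worse for Player I. The mix makes Player II indifferent and guarantees 89/18, so it is optimal.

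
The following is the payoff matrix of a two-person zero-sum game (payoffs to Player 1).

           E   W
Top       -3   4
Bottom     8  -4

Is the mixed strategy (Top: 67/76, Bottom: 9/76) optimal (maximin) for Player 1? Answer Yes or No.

No

Against E this mix gives (67/76)·(-3) + (9/76)·8 = -129/76.
Against W this mix gives (67/76)·4 + (9/76)·(-4) = 58/19.
Player 2 will play E, holding Player 1 to -129/76. Shifting weight toward the row that does better against E would raise this floor (the equalizing mix achieves 20/19 against both E and W), so the proposed strategy is not optimal.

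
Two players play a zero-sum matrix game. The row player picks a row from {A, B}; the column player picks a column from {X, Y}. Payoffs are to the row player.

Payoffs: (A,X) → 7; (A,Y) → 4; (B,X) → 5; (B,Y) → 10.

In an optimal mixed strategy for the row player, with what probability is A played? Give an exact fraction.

5/8

Row minima: A → 4, B → 5; maximin = 5.
Column maxima: X → 7, Y → 10; minimax = 7.
5 ≠ 7, so there is no saddle point; optimal play is mixed.
Let the row player play A with probability p. Expected payoff against X: 7p + 5(1−p) = 2p + 5; against Y: 4p + 10(1−p) = −6p + 10.
Setting these equal: 2p + 5 = −6p + 10 ⇒ 8p = 5 ⇒ p = 5/8, and the value is (2)·(5/8) + 5 = 25/4.
For the column player: with q = P(X), equating A's and B's payoffs gives 3q + 4 = −5q + 10 ⇒ q = 3/4.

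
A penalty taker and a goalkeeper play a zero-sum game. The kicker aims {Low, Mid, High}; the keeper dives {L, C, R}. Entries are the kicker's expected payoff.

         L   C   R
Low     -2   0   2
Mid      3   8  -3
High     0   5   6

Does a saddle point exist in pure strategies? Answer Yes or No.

No

Row minima: Low → -2, Mid → -3, High → 0; maximin = 0.
Column maxima: L → 3, C → 8, R → 6; minimax = 3.
0 ≠ 3, so no pure-strategy equilibrium exists.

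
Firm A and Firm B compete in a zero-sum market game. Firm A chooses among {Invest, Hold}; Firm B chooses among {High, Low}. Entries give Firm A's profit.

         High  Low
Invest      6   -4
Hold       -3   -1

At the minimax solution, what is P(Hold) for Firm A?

5/6

Row minima: Invest → -4, Hold → -3; maximin = -3.
Column maxima: High → 6, Low → -1; minimax = -1.
-3 ≠ -1, so there is no saddle point; optimal play is mixed.
Let Firm A play Invest with probability p. Expected payoff against High: 6p + (-3)(1−p) = 9p − 3; against Low: (-4)p + (-1)(1−p) = −3p − 1.
Setting these equal: 9p − 3 = −3p − 1 ⇒ 12p = 2 ⇒ p = 1/6, and the value is (9)·(1/6) − 3 = -3/2.
For Firm B: with q = P(High), equating Invest's and Hold's payoffs gives 10q − 4 = −2q − 1 ⇒ q = 1/4.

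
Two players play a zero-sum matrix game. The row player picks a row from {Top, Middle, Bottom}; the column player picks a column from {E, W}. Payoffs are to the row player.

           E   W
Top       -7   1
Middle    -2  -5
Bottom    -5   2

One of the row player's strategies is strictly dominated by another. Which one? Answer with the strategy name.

Top

Bottom gives a strictly higher payoff than Top against every column: -5 > -7, 2 > 1.
So Top is strictly dominated and the row player never plays it.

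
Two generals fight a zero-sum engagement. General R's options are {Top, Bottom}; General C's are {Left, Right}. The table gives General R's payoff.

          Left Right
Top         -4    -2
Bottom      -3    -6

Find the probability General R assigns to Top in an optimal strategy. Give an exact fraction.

3/5

Row minima: Top → -4, Bottom → -6; maximin = -4.
Column maxima: Left → -3, Right → -2; minimax = -3.
-4 ≠ -3, so there is no saddle point; optimal play is mixed.
Let General R play Top with probability p. Expected payoff against Left: (-4)p + (-3)(1−p) = −p − 3; against Right: (-2)p + (-6)(1−p) = 4p − 6.
Setting these equal: −p − 3 = 4p − 6 ⇒ −5p = -3 ⇒ p = 3/5, and the value is (-1)·(3/5) − 3 = -18/5.
For General C: with q = P(Left), equating Top's and Bottom's payoffs gives −2q − 2 = 3q − 6 ⇒ q = 4/5.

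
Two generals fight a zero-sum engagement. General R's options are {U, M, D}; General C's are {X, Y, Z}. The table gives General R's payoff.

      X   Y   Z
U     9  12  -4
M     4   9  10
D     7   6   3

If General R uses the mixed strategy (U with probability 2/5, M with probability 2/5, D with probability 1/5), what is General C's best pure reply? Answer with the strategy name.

If General C plays X, General R's expected payoff is (2/5)·9 + (2/5)·4 + (1/5)·7 = 33/5.
If General C plays Y, General R's expected payoff is (2/5)·12 + (2/5)·9 + (1/5)·6 = 48/5.
If General C plays Z, General R's expected payoff is (2/5)·(-4) + (2/5)·10 + (1/5)·3 = 3.
General C minimizes General R's payoff; the smallest is 3, so the best response is Z.

Z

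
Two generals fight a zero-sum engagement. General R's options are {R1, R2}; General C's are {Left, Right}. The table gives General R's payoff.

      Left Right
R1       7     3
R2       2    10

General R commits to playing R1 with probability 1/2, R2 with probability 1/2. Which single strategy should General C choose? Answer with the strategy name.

If General C plays Left, General R's expected payoff is (1/2)·7 + (1/2)·2 = 9/2.
If General C plays Right, General R's expected payoff is (1/2)·3 + (1/2)·10 = 13/2.
General C minimizes General R's payoff; the smallest is 9/2, so the best response is Left.

Left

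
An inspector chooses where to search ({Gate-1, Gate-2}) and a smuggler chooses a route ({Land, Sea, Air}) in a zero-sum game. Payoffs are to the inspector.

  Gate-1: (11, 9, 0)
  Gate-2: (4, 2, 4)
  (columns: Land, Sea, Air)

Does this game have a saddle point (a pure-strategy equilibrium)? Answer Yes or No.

Row minima: Gate-1 → 0, Gate-2 → 2; maximin = 2.
Column maxima: Land → 11, Sea → 9, Air → 4; minimax = 4.
2 ≠ 4, so no pure-strategy equilibrium exists.

No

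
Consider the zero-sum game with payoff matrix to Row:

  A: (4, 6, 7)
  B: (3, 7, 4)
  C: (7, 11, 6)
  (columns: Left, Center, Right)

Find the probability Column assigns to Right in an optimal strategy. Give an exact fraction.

3/4

Row minima: A → 4, B → 3, C → 6; maximin = 6.
Column maxima: Left → 7, Center → 11, Right → 7; minimax = 7.
6 ≠ 7, so there is no saddle point; optimal play is mixed.
B is strictly dominated by C, so Row never plays it.
Center is strictly dominated by Left (it gives Row strictly more in every row), so Column never plays it.
On the remaining 2×2 (A, C vs Left, Right):
Let Row play A with probability p. Expected payoff against Left: 4p + 7(1−p) = −3p + 7; against Right: 7p + 6(1−p) = p + 6.
Setting these equal: −3p + 7 = p + 6 ⇒ −4p = -1 ⇒ p = 1/4, and the value is (-3)·(1/4) + 7 = 25/4.
For Column: with q = P(Left), equating A's and C's payoffs gives −3q + 7 = q + 6 ⇒ q = 1/4.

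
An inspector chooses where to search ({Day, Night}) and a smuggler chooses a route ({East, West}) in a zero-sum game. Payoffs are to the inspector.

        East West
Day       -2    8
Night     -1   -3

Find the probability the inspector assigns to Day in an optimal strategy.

Row minima: Day → -2, Night → -3; maximin = -2.
Column maxima: East → -1, West → 8; minimax = -1.
-2 ≠ -1, so there is no saddle point; optimal play is mixed.
Let the inspector play Day with probability p. Expected payoff against East: (-2)p + (-1)(1−p) = −p − 1; against West: 8p + (-3)(1−p) = 11p − 3.
Setting these equal: −p − 1 = 11p − 3 ⇒ −12p = -2 ⇒ p = 1/6, and the value is (-1)·(1/6) − 1 = -7/6.
For the smuggler: with q = P(East), equating Day's and Night's payoffs gives −10q + 8 = 2q − 3 ⇒ q = 11/12.

1/6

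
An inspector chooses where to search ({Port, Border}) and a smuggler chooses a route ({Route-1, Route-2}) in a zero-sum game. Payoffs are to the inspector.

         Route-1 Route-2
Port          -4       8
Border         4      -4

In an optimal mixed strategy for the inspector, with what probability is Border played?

Row minima: Port → -4, Border → -4; maximin = -4.
Column maxima: Route-1 → 4, Route-2 → 8; minimax = 4.
-4 ≠ 4, so there is no saddle point; optimal play is mixed.
Let the inspector play Port with probability p. Expected payoff against Route-1: (-4)p + 4(1−p) = −8p + 4; against Route-2: 8p + (-4)(1−p) = 12p − 4.
Setting these equal: −8p + 4 = 12p − 4 ⇒ −20p = -8 ⇒ p = 2/5, and the value is (-8)·(2/5) + 4 = 4/5.
For the smuggler: with q = P(Route-1), equating Port's and Border's payoffs gives −12q + 8 = 8q − 4 ⇒ q = 3/5.

3/5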